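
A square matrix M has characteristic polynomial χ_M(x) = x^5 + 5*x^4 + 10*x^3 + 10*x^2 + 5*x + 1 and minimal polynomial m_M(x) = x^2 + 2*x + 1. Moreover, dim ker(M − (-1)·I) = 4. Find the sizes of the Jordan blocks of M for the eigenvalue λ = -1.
Block sizes for λ = -1: [2, 1, 1, 1]

Step 1 — from the characteristic polynomial, algebraic multiplicity of λ = -1 is 5. From dim ker(M − (-1)·I) = 4, there are exactly 4 Jordan blocks for λ = -1.
Step 2 — from the minimal polynomial, the factor (x + 1)^2 tells us the largest block for λ = -1 has size 2.
Step 3 — with total size 5, 4 blocks, and largest block 2, the block sizes (in nonincreasing order) are [2, 1, 1, 1].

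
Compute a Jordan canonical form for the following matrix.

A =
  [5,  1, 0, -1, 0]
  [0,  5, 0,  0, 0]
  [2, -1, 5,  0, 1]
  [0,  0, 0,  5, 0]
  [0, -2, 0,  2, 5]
J_2(5) ⊕ J_2(5) ⊕ J_1(5)

The characteristic polynomial is
  det(x·I − A) = x^5 - 25*x^4 + 250*x^3 - 1250*x^2 + 3125*x - 3125 = (x - 5)^5

Eigenvalues and multiplicities (the geometric multiplicity of λ is n − rank(A − λI), which equals the number of Jordan blocks for λ):
  λ = 5: algebraic multiplicity = 5, geometric multiplicity = 3

Determining the block sizes for each eigenvalue:
  λ = 5: with am = 5 and gm = 3, the partition is not yet determined (e.g. several partitions of 5 into 3 parts exist). Let N = A − (5)·I. Computing rank(N^1) = 2, rank(N^2) = 0; the number of blocks of size ≥ j is rank(N^{j−1}) − rank(N^j), giving [3, 2]. So we have 2 block(s) of size 2, 1 block(s) of size 1 → block sizes [2, 2, 1]

Assembling the blocks gives a Jordan form
J =
  [5, 1, 0, 0, 0]
  [0, 5, 0, 0, 0]
  [0, 0, 5, 1, 0]
  [0, 0, 0, 5, 0]
  [0, 0, 0, 0, 5]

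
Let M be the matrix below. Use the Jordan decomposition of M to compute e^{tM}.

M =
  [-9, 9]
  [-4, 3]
e^{tM} =
  [-6*t*exp(-3*t) + exp(-3*t), 9*t*exp(-3*t)]
  [-4*t*exp(-3*t), 6*t*exp(-3*t) + exp(-3*t)]

Strategy: write M = P · J · P⁻¹ where J is a Jordan canonical form, so e^{tM} = P · e^{tJ} · P⁻¹, and e^{tJ} can be computed block-by-block.

M has Jordan form
J =
  [-3,  1]
  [ 0, -3]
(up to reordering of blocks).

Per-block formulas:
  For a 2×2 Jordan block J_2(-3): exp(t · J_2(-3)) = e^(-3t)·(I + t·N), where N is the 2×2 nilpotent shift.

After assembling e^{tJ} and conjugating by P, we get:

e^{tM} =
  [-6*t*exp(-3*t) + exp(-3*t), 9*t*exp(-3*t)]
  [-4*t*exp(-3*t), 6*t*exp(-3*t) + exp(-3*t)]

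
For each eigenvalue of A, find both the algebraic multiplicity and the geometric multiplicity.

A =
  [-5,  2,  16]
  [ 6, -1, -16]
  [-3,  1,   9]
λ = 1: alg = 3, geom = 2

Step 1 — factor the characteristic polynomial to read off the algebraic multiplicities:
  χ_A(x) = (x - 1)^3

Step 2 — compute geometric multiplicities via the rank-nullity identity g(λ) = n − rank(A − λI):
  rank(A − (1)·I) = 1, so dim ker(A − (1)·I) = n − 1 = 2

Summary:
  λ = 1: algebraic multiplicity = 3, geometric multiplicity = 2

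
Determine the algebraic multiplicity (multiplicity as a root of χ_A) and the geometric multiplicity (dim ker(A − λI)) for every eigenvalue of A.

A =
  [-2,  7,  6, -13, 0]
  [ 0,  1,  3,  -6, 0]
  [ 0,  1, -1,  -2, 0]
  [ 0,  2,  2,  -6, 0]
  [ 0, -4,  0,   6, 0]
λ = -2: alg = 4, geom = 2; λ = 0: alg = 1, geom = 1

Step 1 — factor the characteristic polynomial to read off the algebraic multiplicities:
  χ_A(x) = x*(x + 2)^4

Step 2 — compute geometric multiplicities via the rank-nullity identity g(λ) = n − rank(A − λI):
  rank(A − (-2)·I) = 3, so dim ker(A − (-2)·I) = n − 3 = 2
  rank(A − (0)·I) = 4, so dim ker(A − (0)·I) = n − 4 = 1

Summary:
  λ = -2: algebraic multiplicity = 4, geometric multiplicity = 2
  λ = 0: algebraic multiplicity = 1, geometric multiplicity = 1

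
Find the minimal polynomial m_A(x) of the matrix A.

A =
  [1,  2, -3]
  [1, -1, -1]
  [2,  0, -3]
x^3 + 3*x^2 + 3*x + 1

The characteristic polynomial is χ_A(x) = (x + 1)^3, so the eigenvalues are known. The minimal polynomial is
  m_A(x) = Π_λ (x − λ)^{k_λ}
where k_λ is the size of the *largest* Jordan block for λ (equivalently, the smallest k with (A − λI)^k v = 0 for every generalised eigenvector v of λ).

  λ = -1: largest Jordan block has size 3, contributing (x + 1)^3

So m_A(x) = (x + 1)^3 = x^3 + 3*x^2 + 3*x + 1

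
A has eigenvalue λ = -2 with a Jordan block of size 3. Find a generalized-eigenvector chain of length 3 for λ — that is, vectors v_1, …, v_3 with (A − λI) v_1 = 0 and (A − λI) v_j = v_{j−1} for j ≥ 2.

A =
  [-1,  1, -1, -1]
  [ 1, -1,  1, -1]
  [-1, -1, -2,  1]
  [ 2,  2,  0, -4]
A Jordan chain for λ = -2 of length 3:
v_1 = (1, -1, 0, 0)ᵀ
v_2 = (1, 1, -1, 2)ᵀ
v_3 = (1, 0, 0, 0)ᵀ

Let N = A − (-2)·I. We want v_3 with N^3 v_3 = 0 but N^2 v_3 ≠ 0; then v_{j-1} := N · v_j for j = 3, …, 2.

Pick v_3 = (1, 0, 0, 0)ᵀ.
Then v_2 = N · v_3 = (1, 1, -1, 2)ᵀ.
Then v_1 = N · v_2 = (1, -1, 0, 0)ᵀ.

Sanity check: (A − (-2)·I) v_1 = (0, 0, 0, 0)ᵀ = 0. ✓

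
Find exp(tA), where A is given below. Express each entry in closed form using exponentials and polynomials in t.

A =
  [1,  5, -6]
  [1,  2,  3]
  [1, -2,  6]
e^{tA} =
  [3*t^2*exp(3*t)/2 - 2*t*exp(3*t) + exp(3*t), -3*t^2*exp(3*t)/2 + 5*t*exp(3*t), 9*t^2*exp(3*t)/2 - 6*t*exp(3*t)]
  [t*exp(3*t), -t*exp(3*t) + exp(3*t), 3*t*exp(3*t)]
  [-t^2*exp(3*t)/2 + t*exp(3*t), t^2*exp(3*t)/2 - 2*t*exp(3*t), -3*t^2*exp(3*t)/2 + 3*t*exp(3*t) + exp(3*t)]

Strategy: write A = P · J · P⁻¹ where J is a Jordan canonical form, so e^{tA} = P · e^{tJ} · P⁻¹, and e^{tJ} can be computed block-by-block.

A has Jordan form
J =
  [3, 1, 0]
  [0, 3, 1]
  [0, 0, 3]
(up to reordering of blocks).

Per-block formulas:
  For a 3×3 Jordan block J_3(3): exp(t · J_3(3)) = e^(3t)·(I + t·N + (t^2/2)·N^2), where N is the 3×3 nilpotent shift.

After assembling e^{tJ} and conjugating by P, we get:

e^{tA} =
  [3*t^2*exp(3*t)/2 - 2*t*exp(3*t) + exp(3*t), -3*t^2*exp(3*t)/2 + 5*t*exp(3*t), 9*t^2*exp(3*t)/2 - 6*t*exp(3*t)]
  [t*exp(3*t), -t*exp(3*t) + exp(3*t), 3*t*exp(3*t)]
  [-t^2*exp(3*t)/2 + t*exp(3*t), t^2*exp(3*t)/2 - 2*t*exp(3*t), -3*t^2*exp(3*t)/2 + 3*t*exp(3*t) + exp(3*t)]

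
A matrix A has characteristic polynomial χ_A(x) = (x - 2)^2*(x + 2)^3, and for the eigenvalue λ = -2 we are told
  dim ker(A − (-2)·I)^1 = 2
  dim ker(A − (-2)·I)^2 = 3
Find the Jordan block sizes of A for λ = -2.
Block sizes for λ = -2: [2, 1]

From the dimensions of kernels of powers, the number of Jordan blocks of size at least j is d_j − d_{j−1} where d_j = dim ker(N^j) (with d_0 = 0). Computing the differences gives [2, 1].
The number of blocks of size exactly k is (#blocks of size ≥ k) − (#blocks of size ≥ k + 1), so the partition is: 1 block(s) of size 1, 1 block(s) of size 2.
In nonincreasing order the block sizes are [2, 1].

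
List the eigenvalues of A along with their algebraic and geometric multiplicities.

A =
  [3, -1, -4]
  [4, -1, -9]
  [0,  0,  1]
λ = 1: alg = 3, geom = 1

Step 1 — factor the characteristic polynomial to read off the algebraic multiplicities:
  χ_A(x) = (x - 1)^3

Step 2 — compute geometric multiplicities via the rank-nullity identity g(λ) = n − rank(A − λI):
  rank(A − (1)·I) = 2, so dim ker(A − (1)·I) = n − 2 = 1

Summary:
  λ = 1: algebraic multiplicity = 3, geometric multiplicity = 1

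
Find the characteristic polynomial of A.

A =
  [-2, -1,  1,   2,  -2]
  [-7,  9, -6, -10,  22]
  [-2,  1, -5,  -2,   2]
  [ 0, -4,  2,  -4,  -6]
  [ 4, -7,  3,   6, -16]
x^5 + 18*x^4 + 128*x^3 + 448*x^2 + 768*x + 512

Expanding det(x·I − A) (e.g. by cofactor expansion or by noting that A is similar to its Jordan form J, which has the same characteristic polynomial as A) gives
  χ_A(x) = x^5 + 18*x^4 + 128*x^3 + 448*x^2 + 768*x + 512
which factors as (x + 2)*(x + 4)^4. The eigenvalues (with algebraic multiplicities) are λ = -4 with multiplicity 4, λ = -2 with multiplicity 1.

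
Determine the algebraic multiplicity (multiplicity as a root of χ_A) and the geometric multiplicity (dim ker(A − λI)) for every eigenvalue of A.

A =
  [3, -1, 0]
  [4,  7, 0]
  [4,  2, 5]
λ = 5: alg = 3, geom = 2

Step 1 — factor the characteristic polynomial to read off the algebraic multiplicities:
  χ_A(x) = (x - 5)^3

Step 2 — compute geometric multiplicities via the rank-nullity identity g(λ) = n − rank(A − λI):
  rank(A − (5)·I) = 1, so dim ker(A − (5)·I) = n − 1 = 2

Summary:
  λ = 5: algebraic multiplicity = 3, geometric multiplicity = 2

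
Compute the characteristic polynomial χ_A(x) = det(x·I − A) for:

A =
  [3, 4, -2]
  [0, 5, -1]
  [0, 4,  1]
x^3 - 9*x^2 + 27*x - 27

Expanding det(x·I − A) (e.g. by cofactor expansion or by noting that A is similar to its Jordan form J, which has the same characteristic polynomial as A) gives
  χ_A(x) = x^3 - 9*x^2 + 27*x - 27
which factors as (x - 3)^3. The eigenvalues (with algebraic multiplicities) are λ = 3 with multiplicity 3.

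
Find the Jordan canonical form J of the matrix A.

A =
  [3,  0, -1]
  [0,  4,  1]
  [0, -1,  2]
J_3(3)

The characteristic polynomial is
  det(x·I − A) = x^3 - 9*x^2 + 27*x - 27 = (x - 3)^3

Eigenvalues and multiplicities (the geometric multiplicity of λ is n − rank(A − λI), which equals the number of Jordan blocks for λ):
  λ = 3: algebraic multiplicity = 3, geometric multiplicity = 1

Determining the block sizes for each eigenvalue:
  λ = 3: one block (gm = 1), so the single block has size am = 3 → block sizes [3]

Assembling the blocks gives a Jordan form
J =
  [3, 1, 0]
  [0, 3, 1]
  [0, 0, 3]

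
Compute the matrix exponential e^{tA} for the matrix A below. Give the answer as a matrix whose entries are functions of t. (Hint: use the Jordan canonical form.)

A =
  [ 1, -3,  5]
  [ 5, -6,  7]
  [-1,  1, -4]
e^{tA} =
  [-2*t^2*exp(-3*t) + 4*t*exp(-3*t) + exp(-3*t), t^2*exp(-3*t) - 3*t*exp(-3*t), -3*t^2*exp(-3*t) + 5*t*exp(-3*t)]
  [-t^2*exp(-3*t) + 5*t*exp(-3*t), t^2*exp(-3*t)/2 - 3*t*exp(-3*t) + exp(-3*t), -3*t^2*exp(-3*t)/2 + 7*t*exp(-3*t)]
  [t^2*exp(-3*t) - t*exp(-3*t), -t^2*exp(-3*t)/2 + t*exp(-3*t), 3*t^2*exp(-3*t)/2 - t*exp(-3*t) + exp(-3*t)]

Strategy: write A = P · J · P⁻¹ where J is a Jordan canonical form, so e^{tA} = P · e^{tJ} · P⁻¹, and e^{tJ} can be computed block-by-block.

A has Jordan form
J =
  [-3,  1,  0]
  [ 0, -3,  1]
  [ 0,  0, -3]
(up to reordering of blocks).

Per-block formulas:
  For a 3×3 Jordan block J_3(-3): exp(t · J_3(-3)) = e^(-3t)·(I + t·N + (t^2/2)·N^2), where N is the 3×3 nilpotent shift.

After assembling e^{tJ} and conjugating by P, we get:

e^{tA} =
  [-2*t^2*exp(-3*t) + 4*t*exp(-3*t) + exp(-3*t), t^2*exp(-3*t) - 3*t*exp(-3*t), -3*t^2*exp(-3*t) + 5*t*exp(-3*t)]
  [-t^2*exp(-3*t) + 5*t*exp(-3*t), t^2*exp(-3*t)/2 - 3*t*exp(-3*t) + exp(-3*t), -3*t^2*exp(-3*t)/2 + 7*t*exp(-3*t)]
  [t^2*exp(-3*t) - t*exp(-3*t), -t^2*exp(-3*t)/2 + t*exp(-3*t), 3*t^2*exp(-3*t)/2 - t*exp(-3*t) + exp(-3*t)]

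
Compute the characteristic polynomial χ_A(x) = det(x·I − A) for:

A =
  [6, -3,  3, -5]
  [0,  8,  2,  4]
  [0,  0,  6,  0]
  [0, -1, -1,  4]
x^4 - 24*x^3 + 216*x^2 - 864*x + 1296

Expanding det(x·I − A) (e.g. by cofactor expansion or by noting that A is similar to its Jordan form J, which has the same characteristic polynomial as A) gives
  χ_A(x) = x^4 - 24*x^3 + 216*x^2 - 864*x + 1296
which factors as (x - 6)^4. The eigenvalues (with algebraic multiplicities) are λ = 6 with multiplicity 4.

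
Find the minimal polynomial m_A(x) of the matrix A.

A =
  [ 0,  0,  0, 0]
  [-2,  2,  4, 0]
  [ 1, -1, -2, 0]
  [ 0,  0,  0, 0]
x^2

The characteristic polynomial is χ_A(x) = x^4, so the eigenvalues are known. The minimal polynomial is
  m_A(x) = Π_λ (x − λ)^{k_λ}
where k_λ is the size of the *largest* Jordan block for λ (equivalently, the smallest k with (A − λI)^k v = 0 for every generalised eigenvector v of λ).

  λ = 0: largest Jordan block has size 2, contributing (x − 0)^2

So m_A(x) = x^2 = x^2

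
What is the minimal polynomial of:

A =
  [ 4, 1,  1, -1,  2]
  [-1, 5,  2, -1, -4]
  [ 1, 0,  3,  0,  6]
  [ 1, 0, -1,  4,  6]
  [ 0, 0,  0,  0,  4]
x^3 - 12*x^2 + 48*x - 64

The characteristic polynomial is χ_A(x) = (x - 4)^5, so the eigenvalues are known. The minimal polynomial is
  m_A(x) = Π_λ (x − λ)^{k_λ}
where k_λ is the size of the *largest* Jordan block for λ (equivalently, the smallest k with (A − λI)^k v = 0 for every generalised eigenvector v of λ).

  λ = 4: largest Jordan block has size 3, contributing (x − 4)^3

So m_A(x) = (x - 4)^3 = x^3 - 12*x^2 + 48*x - 64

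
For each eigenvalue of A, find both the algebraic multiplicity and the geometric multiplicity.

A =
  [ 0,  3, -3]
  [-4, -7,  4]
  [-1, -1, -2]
λ = -3: alg = 3, geom = 2

Step 1 — factor the characteristic polynomial to read off the algebraic multiplicities:
  χ_A(x) = (x + 3)^3

Step 2 — compute geometric multiplicities via the rank-nullity identity g(λ) = n − rank(A − λI):
  rank(A − (-3)·I) = 1, so dim ker(A − (-3)·I) = n − 1 = 2

Summary:
  λ = -3: algebraic multiplicity = 3, geometric multiplicity = 2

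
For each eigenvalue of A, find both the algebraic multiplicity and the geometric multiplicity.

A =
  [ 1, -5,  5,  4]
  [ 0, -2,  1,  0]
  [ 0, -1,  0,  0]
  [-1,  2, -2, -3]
λ = -1: alg = 4, geom = 2

Step 1 — factor the characteristic polynomial to read off the algebraic multiplicities:
  χ_A(x) = (x + 1)^4

Step 2 — compute geometric multiplicities via the rank-nullity identity g(λ) = n − rank(A − λI):
  rank(A − (-1)·I) = 2, so dim ker(A − (-1)·I) = n − 2 = 2

Summary:
  λ = -1: algebraic multiplicity = 4, geometric multiplicity = 2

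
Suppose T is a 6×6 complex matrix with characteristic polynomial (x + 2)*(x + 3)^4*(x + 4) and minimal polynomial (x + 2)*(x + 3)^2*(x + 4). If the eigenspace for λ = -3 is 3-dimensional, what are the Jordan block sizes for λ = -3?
Block sizes for λ = -3: [2, 1, 1]

Step 1 — from the characteristic polynomial, algebraic multiplicity of λ = -3 is 4. From dim ker(T − (-3)·I) = 3, there are exactly 3 Jordan blocks for λ = -3.
Step 2 — from the minimal polynomial, the factor (x + 3)^2 tells us the largest block for λ = -3 has size 2.
Step 3 — with total size 4, 3 blocks, and largest block 2, the block sizes (in nonincreasing order) are [2, 1, 1].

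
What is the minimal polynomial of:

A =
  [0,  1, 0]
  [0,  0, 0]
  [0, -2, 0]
x^2

The characteristic polynomial is χ_A(x) = x^3, so the eigenvalues are known. The minimal polynomial is
  m_A(x) = Π_λ (x − λ)^{k_λ}
where k_λ is the size of the *largest* Jordan block for λ (equivalently, the smallest k with (A − λI)^k v = 0 for every generalised eigenvector v of λ).

  λ = 0: largest Jordan block has size 2, contributing (x − 0)^2

So m_A(x) = x^2 = x^2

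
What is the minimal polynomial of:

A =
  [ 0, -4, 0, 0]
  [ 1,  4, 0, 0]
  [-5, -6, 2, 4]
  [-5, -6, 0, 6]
x^3 - 10*x^2 + 28*x - 24

The characteristic polynomial is χ_A(x) = (x - 6)*(x - 2)^3, so the eigenvalues are known. The minimal polynomial is
  m_A(x) = Π_λ (x − λ)^{k_λ}
where k_λ is the size of the *largest* Jordan block for λ (equivalently, the smallest k with (A − λI)^k v = 0 for every generalised eigenvector v of λ).

  λ = 2: largest Jordan block has size 2, contributing (x − 2)^2
  λ = 6: largest Jordan block has size 1, contributing (x − 6)

So m_A(x) = (x - 6)*(x - 2)^2 = x^3 - 10*x^2 + 28*x - 24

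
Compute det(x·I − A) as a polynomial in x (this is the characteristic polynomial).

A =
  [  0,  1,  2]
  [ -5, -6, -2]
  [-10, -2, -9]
x^3 + 15*x^2 + 75*x + 125

Expanding det(x·I − A) (e.g. by cofactor expansion or by noting that A is similar to its Jordan form J, which has the same characteristic polynomial as A) gives
  χ_A(x) = x^3 + 15*x^2 + 75*x + 125
which factors as (x + 5)^3. The eigenvalues (with algebraic multiplicities) are λ = -5 with multiplicity 3.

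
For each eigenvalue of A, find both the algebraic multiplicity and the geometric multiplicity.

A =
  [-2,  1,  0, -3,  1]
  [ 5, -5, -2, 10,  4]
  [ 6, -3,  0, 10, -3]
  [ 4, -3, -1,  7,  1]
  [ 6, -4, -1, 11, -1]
λ = -1: alg = 3, geom = 1; λ = 1: alg = 2, geom = 1

Step 1 — factor the characteristic polynomial to read off the algebraic multiplicities:
  χ_A(x) = (x - 1)^2*(x + 1)^3

Step 2 — compute geometric multiplicities via the rank-nullity identity g(λ) = n − rank(A − λI):
  rank(A − (-1)·I) = 4, so dim ker(A − (-1)·I) = n − 4 = 1
  rank(A − (1)·I) = 4, so dim ker(A − (1)·I) = n − 4 = 1

Summary:
  λ = -1: algebraic multiplicity = 3, geometric multiplicity = 1
  λ = 1: algebraic multiplicity = 2, geometric multiplicity = 1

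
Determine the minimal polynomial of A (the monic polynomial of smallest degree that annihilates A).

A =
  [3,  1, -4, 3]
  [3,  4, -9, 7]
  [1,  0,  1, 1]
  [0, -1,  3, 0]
x^2 - 4*x + 4

The characteristic polynomial is χ_A(x) = (x - 2)^4, so the eigenvalues are known. The minimal polynomial is
  m_A(x) = Π_λ (x − λ)^{k_λ}
where k_λ is the size of the *largest* Jordan block for λ (equivalently, the smallest k with (A − λI)^k v = 0 for every generalised eigenvector v of λ).

  λ = 2: largest Jordan block has size 2, contributing (x − 2)^2

So m_A(x) = (x - 2)^2 = x^2 - 4*x + 4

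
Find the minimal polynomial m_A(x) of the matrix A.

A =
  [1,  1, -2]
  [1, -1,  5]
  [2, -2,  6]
x^3 - 6*x^2 + 12*x - 8

The characteristic polynomial is χ_A(x) = (x - 2)^3, so the eigenvalues are known. The minimal polynomial is
  m_A(x) = Π_λ (x − λ)^{k_λ}
where k_λ is the size of the *largest* Jordan block for λ (equivalently, the smallest k with (A − λI)^k v = 0 for every generalised eigenvector v of λ).

  λ = 2: largest Jordan block has size 3, contributing (x − 2)^3

So m_A(x) = (x - 2)^3 = x^3 - 6*x^2 + 12*x - 8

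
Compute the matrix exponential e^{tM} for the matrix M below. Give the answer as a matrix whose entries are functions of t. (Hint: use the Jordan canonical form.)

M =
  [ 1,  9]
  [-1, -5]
e^{tM} =
  [3*t*exp(-2*t) + exp(-2*t), 9*t*exp(-2*t)]
  [-t*exp(-2*t), -3*t*exp(-2*t) + exp(-2*t)]

Strategy: write M = P · J · P⁻¹ where J is a Jordan canonical form, so e^{tM} = P · e^{tJ} · P⁻¹, and e^{tJ} can be computed block-by-block.

M has Jordan form
J =
  [-2,  1]
  [ 0, -2]
(up to reordering of blocks).

Per-block formulas:
  For a 2×2 Jordan block J_2(-2): exp(t · J_2(-2)) = e^(-2t)·(I + t·N), where N is the 2×2 nilpotent shift.

After assembling e^{tJ} and conjugating by P, we get:

e^{tM} =
  [3*t*exp(-2*t) + exp(-2*t), 9*t*exp(-2*t)]
  [-t*exp(-2*t), -3*t*exp(-2*t) + exp(-2*t)]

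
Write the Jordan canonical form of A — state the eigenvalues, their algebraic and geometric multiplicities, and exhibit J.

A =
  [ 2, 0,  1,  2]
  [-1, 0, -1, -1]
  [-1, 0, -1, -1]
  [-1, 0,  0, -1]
J_3(0) ⊕ J_1(0)

The characteristic polynomial is
  det(x·I − A) = x^4

Eigenvalues and multiplicities (the geometric multiplicity of λ is n − rank(A − λI), which equals the number of Jordan blocks for λ):
  λ = 0: algebraic multiplicity = 4, geometric multiplicity = 2

Determining the block sizes for each eigenvalue:
  λ = 0: with am = 4 and gm = 2, the partition is not yet determined (e.g. several partitions of 4 into 2 parts exist). Let N = A − (0)·I. Computing rank(N^1) = 2, rank(N^2) = 1, rank(N^3) = 0; the number of blocks of size ≥ j is rank(N^{j−1}) − rank(N^j), giving [2, 1, 1]. So we have 1 block(s) of size 3, 1 block(s) of size 1 → block sizes [3, 1]

Assembling the blocks gives a Jordan form
J =
  [0, 1, 0, 0]
  [0, 0, 1, 0]
  [0, 0, 0, 0]
  [0, 0, 0, 0]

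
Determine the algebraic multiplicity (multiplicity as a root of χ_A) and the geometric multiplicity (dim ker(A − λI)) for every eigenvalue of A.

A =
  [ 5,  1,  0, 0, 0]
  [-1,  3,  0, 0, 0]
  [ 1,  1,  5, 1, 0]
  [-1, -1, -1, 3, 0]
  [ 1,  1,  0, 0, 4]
λ = 4: alg = 5, geom = 3

Step 1 — factor the characteristic polynomial to read off the algebraic multiplicities:
  χ_A(x) = (x - 4)^5

Step 2 — compute geometric multiplicities via the rank-nullity identity g(λ) = n − rank(A − λI):
  rank(A − (4)·I) = 2, so dim ker(A − (4)·I) = n − 2 = 3

Summary:
  λ = 4: algebraic multiplicity = 5, geometric multiplicity = 3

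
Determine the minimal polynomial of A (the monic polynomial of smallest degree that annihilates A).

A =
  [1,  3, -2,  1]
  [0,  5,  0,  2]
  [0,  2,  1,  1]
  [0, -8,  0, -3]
x^2 - 2*x + 1

The characteristic polynomial is χ_A(x) = (x - 1)^4, so the eigenvalues are known. The minimal polynomial is
  m_A(x) = Π_λ (x − λ)^{k_λ}
where k_λ is the size of the *largest* Jordan block for λ (equivalently, the smallest k with (A − λI)^k v = 0 for every generalised eigenvector v of λ).

  λ = 1: largest Jordan block has size 2, contributing (x − 1)^2

So m_A(x) = (x - 1)^2 = x^2 - 2*x + 1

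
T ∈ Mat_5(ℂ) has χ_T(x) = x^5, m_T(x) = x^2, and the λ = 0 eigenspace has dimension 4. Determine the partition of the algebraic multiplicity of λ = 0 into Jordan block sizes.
Block sizes for λ = 0: [2, 1, 1, 1]

Step 1 — from the characteristic polynomial, algebraic multiplicity of λ = 0 is 5. From dim ker(T − (0)·I) = 4, there are exactly 4 Jordan blocks for λ = 0.
Step 2 — from the minimal polynomial, the factor (x − 0)^2 tells us the largest block for λ = 0 has size 2.
Step 3 — with total size 5, 4 blocks, and largest block 2, the block sizes (in nonincreasing order) are [2, 1, 1, 1].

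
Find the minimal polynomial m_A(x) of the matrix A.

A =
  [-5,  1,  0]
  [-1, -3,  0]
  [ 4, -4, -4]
x^2 + 8*x + 16

The characteristic polynomial is χ_A(x) = (x + 4)^3, so the eigenvalues are known. The minimal polynomial is
  m_A(x) = Π_λ (x − λ)^{k_λ}
where k_λ is the size of the *largest* Jordan block for λ (equivalently, the smallest k with (A − λI)^k v = 0 for every generalised eigenvector v of λ).

  λ = -4: largest Jordan block has size 2, contributing (x + 4)^2

So m_A(x) = (x + 4)^2 = x^2 + 8*x + 16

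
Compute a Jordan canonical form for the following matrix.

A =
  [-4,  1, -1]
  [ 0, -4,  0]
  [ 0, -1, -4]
J_3(-4)

The characteristic polynomial is
  det(x·I − A) = x^3 + 12*x^2 + 48*x + 64 = (x + 4)^3

Eigenvalues and multiplicities (the geometric multiplicity of λ is n − rank(A − λI), which equals the number of Jordan blocks for λ):
  λ = -4: algebraic multiplicity = 3, geometric multiplicity = 1

Determining the block sizes for each eigenvalue:
  λ = -4: one block (gm = 1), so the single block has size am = 3 → block sizes [3]

Assembling the blocks gives a Jordan form
J =
  [-4,  1,  0]
  [ 0, -4,  1]
  [ 0,  0, -4]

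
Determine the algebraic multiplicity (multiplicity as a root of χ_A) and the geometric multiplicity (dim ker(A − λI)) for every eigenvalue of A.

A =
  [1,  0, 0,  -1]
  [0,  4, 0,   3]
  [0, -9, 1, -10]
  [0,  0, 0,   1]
λ = 1: alg = 3, geom = 2; λ = 4: alg = 1, geom = 1

Step 1 — factor the characteristic polynomial to read off the algebraic multiplicities:
  χ_A(x) = (x - 4)*(x - 1)^3

Step 2 — compute geometric multiplicities via the rank-nullity identity g(λ) = n − rank(A − λI):
  rank(A − (1)·I) = 2, so dim ker(A − (1)·I) = n − 2 = 2
  rank(A − (4)·I) = 3, so dim ker(A − (4)·I) = n − 3 = 1

Summary:
  λ = 1: algebraic multiplicity = 3, geometric multiplicity = 2
  λ = 4: algebraic multiplicity = 1, geometric multiplicity = 1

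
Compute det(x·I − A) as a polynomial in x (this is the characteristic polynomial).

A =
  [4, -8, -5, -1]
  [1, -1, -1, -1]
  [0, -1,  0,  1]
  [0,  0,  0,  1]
x^4 - 4*x^3 + 6*x^2 - 4*x + 1

Expanding det(x·I − A) (e.g. by cofactor expansion or by noting that A is similar to its Jordan form J, which has the same characteristic polynomial as A) gives
  χ_A(x) = x^4 - 4*x^3 + 6*x^2 - 4*x + 1
which factors as (x - 1)^4. The eigenvalues (with algebraic multiplicities) are λ = 1 with multiplicity 4.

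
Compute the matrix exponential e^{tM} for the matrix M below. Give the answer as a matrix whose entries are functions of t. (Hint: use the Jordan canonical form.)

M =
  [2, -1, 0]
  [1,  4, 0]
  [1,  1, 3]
e^{tM} =
  [-t*exp(3*t) + exp(3*t), -t*exp(3*t), 0]
  [t*exp(3*t), t*exp(3*t) + exp(3*t), 0]
  [t*exp(3*t), t*exp(3*t), exp(3*t)]

Strategy: write M = P · J · P⁻¹ where J is a Jordan canonical form, so e^{tM} = P · e^{tJ} · P⁻¹, and e^{tJ} can be computed block-by-block.

M has Jordan form
J =
  [3, 1, 0]
  [0, 3, 0]
  [0, 0, 3]
(up to reordering of blocks).

Per-block formulas:
  For a 1×1 block at λ = 3: exp(t · [3]) = [e^(3t)].
  For a 2×2 Jordan block J_2(3): exp(t · J_2(3)) = e^(3t)·(I + t·N), where N is the 2×2 nilpotent shift.

After assembling e^{tJ} and conjugating by P, we get:

e^{tM} =
  [-t*exp(3*t) + exp(3*t), -t*exp(3*t), 0]
  [t*exp(3*t), t*exp(3*t) + exp(3*t), 0]
  [t*exp(3*t), t*exp(3*t), exp(3*t)]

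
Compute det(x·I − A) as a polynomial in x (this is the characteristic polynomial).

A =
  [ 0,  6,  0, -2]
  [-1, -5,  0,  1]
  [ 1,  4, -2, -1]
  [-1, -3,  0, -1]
x^4 + 8*x^3 + 24*x^2 + 32*x + 16

Expanding det(x·I − A) (e.g. by cofactor expansion or by noting that A is similar to its Jordan form J, which has the same characteristic polynomial as A) gives
  χ_A(x) = x^4 + 8*x^3 + 24*x^2 + 32*x + 16
which factors as (x + 2)^4. The eigenvalues (with algebraic multiplicities) are λ = -2 with multiplicity 4.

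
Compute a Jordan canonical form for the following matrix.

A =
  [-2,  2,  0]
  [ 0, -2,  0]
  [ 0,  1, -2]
J_2(-2) ⊕ J_1(-2)

The characteristic polynomial is
  det(x·I − A) = x^3 + 6*x^2 + 12*x + 8 = (x + 2)^3

Eigenvalues and multiplicities (the geometric multiplicity of λ is n − rank(A − λI), which equals the number of Jordan blocks for λ):
  λ = -2: algebraic multiplicity = 3, geometric multiplicity = 2

Determining the block sizes for each eigenvalue:
  λ = -2: 2 blocks summing to 3 forces exactly one block of size 2 and the rest size 1 → block sizes [2, 1]

Assembling the blocks gives a Jordan form
J =
  [-2,  1,  0]
  [ 0, -2,  0]
  [ 0,  0, -2]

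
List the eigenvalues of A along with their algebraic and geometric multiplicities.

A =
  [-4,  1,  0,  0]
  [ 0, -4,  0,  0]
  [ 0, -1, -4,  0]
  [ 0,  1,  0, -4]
λ = -4: alg = 4, geom = 3

Step 1 — factor the characteristic polynomial to read off the algebraic multiplicities:
  χ_A(x) = (x + 4)^4

Step 2 — compute geometric multiplicities via the rank-nullity identity g(λ) = n − rank(A − λI):
  rank(A − (-4)·I) = 1, so dim ker(A − (-4)·I) = n − 1 = 3

Summary:
  λ = -4: algebraic multiplicity = 4, geometric multiplicity = 3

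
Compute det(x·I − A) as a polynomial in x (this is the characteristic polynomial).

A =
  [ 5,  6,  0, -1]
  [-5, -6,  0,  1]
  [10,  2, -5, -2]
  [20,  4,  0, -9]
x^4 + 15*x^3 + 75*x^2 + 125*x

Expanding det(x·I − A) (e.g. by cofactor expansion or by noting that A is similar to its Jordan form J, which has the same characteristic polynomial as A) gives
  χ_A(x) = x^4 + 15*x^3 + 75*x^2 + 125*x
which factors as x*(x + 5)^3. The eigenvalues (with algebraic multiplicities) are λ = -5 with multiplicity 3, λ = 0 with multiplicity 1.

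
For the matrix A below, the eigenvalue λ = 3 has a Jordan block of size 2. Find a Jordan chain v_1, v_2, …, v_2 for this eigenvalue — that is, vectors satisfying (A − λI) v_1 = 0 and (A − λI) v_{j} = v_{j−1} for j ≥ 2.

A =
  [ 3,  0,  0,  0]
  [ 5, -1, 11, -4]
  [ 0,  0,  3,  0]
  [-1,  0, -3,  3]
A Jordan chain for λ = 3 of length 2:
v_1 = (0, 1, 0, -1)ᵀ
v_2 = (1, 1, 0, 0)ᵀ

Let N = A − (3)·I. We want v_2 with N^2 v_2 = 0 but N^1 v_2 ≠ 0; then v_{j-1} := N · v_j for j = 2, …, 2.

Pick v_2 = (1, 1, 0, 0)ᵀ.
Then v_1 = N · v_2 = (0, 1, 0, -1)ᵀ.

Sanity check: (A − (3)·I) v_1 = (0, 0, 0, 0)ᵀ = 0. ✓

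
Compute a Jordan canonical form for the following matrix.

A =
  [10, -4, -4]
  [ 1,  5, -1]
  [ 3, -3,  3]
J_2(6) ⊕ J_1(6)

The characteristic polynomial is
  det(x·I − A) = x^3 - 18*x^2 + 108*x - 216 = (x - 6)^3

Eigenvalues and multiplicities (the geometric multiplicity of λ is n − rank(A − λI), which equals the number of Jordan blocks for λ):
  λ = 6: algebraic multiplicity = 3, geometric multiplicity = 2

Determining the block sizes for each eigenvalue:
  λ = 6: 2 blocks summing to 3 forces exactly one block of size 2 and the rest size 1 → block sizes [2, 1]

Assembling the blocks gives a Jordan form
J =
  [6, 1, 0]
  [0, 6, 0]
  [0, 0, 6]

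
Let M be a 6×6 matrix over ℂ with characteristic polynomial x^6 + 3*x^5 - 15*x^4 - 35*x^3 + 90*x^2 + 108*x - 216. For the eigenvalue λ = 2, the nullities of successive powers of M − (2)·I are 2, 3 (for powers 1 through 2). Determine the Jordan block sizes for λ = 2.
Block sizes for λ = 2: [2, 1]

From the dimensions of kernels of powers, the number of Jordan blocks of size at least j is d_j − d_{j−1} where d_j = dim ker(N^j) (with d_0 = 0). Computing the differences gives [2, 1].
The number of blocks of size exactly k is (#blocks of size ≥ k) − (#blocks of size ≥ k + 1), so the partition is: 1 block(s) of size 1, 1 block(s) of size 2.
In nonincreasing order the block sizes are [2, 1].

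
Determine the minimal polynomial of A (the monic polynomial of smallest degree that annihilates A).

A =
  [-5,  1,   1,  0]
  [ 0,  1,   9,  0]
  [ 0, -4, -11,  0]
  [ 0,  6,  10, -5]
x^3 + 15*x^2 + 75*x + 125

The characteristic polynomial is χ_A(x) = (x + 5)^4, so the eigenvalues are known. The minimal polynomial is
  m_A(x) = Π_λ (x − λ)^{k_λ}
where k_λ is the size of the *largest* Jordan block for λ (equivalently, the smallest k with (A − λI)^k v = 0 for every generalised eigenvector v of λ).

  λ = -5: largest Jordan block has size 3, contributing (x + 5)^3

So m_A(x) = (x + 5)^3 = x^3 + 15*x^2 + 75*x + 125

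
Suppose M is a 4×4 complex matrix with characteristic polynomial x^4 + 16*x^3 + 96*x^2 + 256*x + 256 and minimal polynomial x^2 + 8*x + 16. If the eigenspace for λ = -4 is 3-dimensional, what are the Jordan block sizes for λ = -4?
Block sizes for λ = -4: [2, 1, 1]

Step 1 — from the characteristic polynomial, algebraic multiplicity of λ = -4 is 4. From dim ker(M − (-4)·I) = 3, there are exactly 3 Jordan blocks for λ = -4.
Step 2 — from the minimal polynomial, the factor (x + 4)^2 tells us the largest block for λ = -4 has size 2.
Step 3 — with total size 4, 3 blocks, and largest block 2, the block sizes (in nonincreasing order) are [2, 1, 1].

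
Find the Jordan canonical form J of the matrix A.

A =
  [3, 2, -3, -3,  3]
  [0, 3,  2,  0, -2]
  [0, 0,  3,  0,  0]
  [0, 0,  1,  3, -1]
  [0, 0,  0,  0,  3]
J_3(3) ⊕ J_1(3) ⊕ J_1(3)

The characteristic polynomial is
  det(x·I − A) = x^5 - 15*x^4 + 90*x^3 - 270*x^2 + 405*x - 243 = (x - 3)^5

Eigenvalues and multiplicities (the geometric multiplicity of λ is n − rank(A − λI), which equals the number of Jordan blocks for λ):
  λ = 3: algebraic multiplicity = 5, geometric multiplicity = 3

Determining the block sizes for each eigenvalue:
  λ = 3: with am = 5 and gm = 3, the partition is not yet determined (e.g. several partitions of 5 into 3 parts exist). Let N = A − (3)·I. Computing rank(N^1) = 2, rank(N^2) = 1, rank(N^3) = 0; the number of blocks of size ≥ j is rank(N^{j−1}) − rank(N^j), giving [3, 1, 1]. So we have 1 block(s) of size 3, 2 block(s) of size 1 → block sizes [3, 1, 1]

Assembling the blocks gives a Jordan form
J =
  [3, 1, 0, 0, 0]
  [0, 3, 1, 0, 0]
  [0, 0, 3, 0, 0]
  [0, 0, 0, 3, 0]
  [0, 0, 0, 0, 3]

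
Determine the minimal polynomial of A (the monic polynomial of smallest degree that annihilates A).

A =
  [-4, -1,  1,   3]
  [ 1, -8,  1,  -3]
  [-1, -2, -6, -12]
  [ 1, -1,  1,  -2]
x^3 + 15*x^2 + 75*x + 125

The characteristic polynomial is χ_A(x) = (x + 5)^4, so the eigenvalues are known. The minimal polynomial is
  m_A(x) = Π_λ (x − λ)^{k_λ}
where k_λ is the size of the *largest* Jordan block for λ (equivalently, the smallest k with (A − λI)^k v = 0 for every generalised eigenvector v of λ).

  λ = -5: largest Jordan block has size 3, contributing (x + 5)^3

So m_A(x) = (x + 5)^3 = x^3 + 15*x^2 + 75*x + 125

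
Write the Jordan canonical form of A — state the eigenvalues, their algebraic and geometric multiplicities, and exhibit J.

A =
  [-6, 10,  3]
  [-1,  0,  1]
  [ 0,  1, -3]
J_3(-3)

The characteristic polynomial is
  det(x·I − A) = x^3 + 9*x^2 + 27*x + 27 = (x + 3)^3

Eigenvalues and multiplicities (the geometric multiplicity of λ is n − rank(A − λI), which equals the number of Jordan blocks for λ):
  λ = -3: algebraic multiplicity = 3, geometric multiplicity = 1

Determining the block sizes for each eigenvalue:
  λ = -3: one block (gm = 1), so the single block has size am = 3 → block sizes [3]

Assembling the blocks gives a Jordan form
J =
  [-3,  1,  0]
  [ 0, -3,  1]
  [ 0,  0, -3]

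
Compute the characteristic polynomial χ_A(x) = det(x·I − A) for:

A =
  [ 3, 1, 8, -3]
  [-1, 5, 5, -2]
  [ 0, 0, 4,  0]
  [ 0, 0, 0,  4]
x^4 - 16*x^3 + 96*x^2 - 256*x + 256

Expanding det(x·I − A) (e.g. by cofactor expansion or by noting that A is similar to its Jordan form J, which has the same characteristic polynomial as A) gives
  χ_A(x) = x^4 - 16*x^3 + 96*x^2 - 256*x + 256
which factors as (x - 4)^4. The eigenvalues (with algebraic multiplicities) are λ = 4 with multiplicity 4.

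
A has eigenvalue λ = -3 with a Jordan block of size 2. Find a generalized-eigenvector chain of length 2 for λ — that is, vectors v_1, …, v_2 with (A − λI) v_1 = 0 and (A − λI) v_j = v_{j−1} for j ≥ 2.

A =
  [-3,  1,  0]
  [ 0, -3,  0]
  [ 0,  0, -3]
A Jordan chain for λ = -3 of length 2:
v_1 = (1, 0, 0)ᵀ
v_2 = (0, 1, 0)ᵀ

Let N = A − (-3)·I. We want v_2 with N^2 v_2 = 0 but N^1 v_2 ≠ 0; then v_{j-1} := N · v_j for j = 2, …, 2.

Pick v_2 = (0, 1, 0)ᵀ.
Then v_1 = N · v_2 = (1, 0, 0)ᵀ.

Sanity check: (A − (-3)·I) v_1 = (0, 0, 0)ᵀ = 0. ✓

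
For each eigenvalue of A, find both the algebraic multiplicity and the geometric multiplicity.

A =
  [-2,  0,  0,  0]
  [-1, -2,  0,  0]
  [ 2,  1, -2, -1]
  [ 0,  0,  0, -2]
λ = -2: alg = 4, geom = 2

Step 1 — factor the characteristic polynomial to read off the algebraic multiplicities:
  χ_A(x) = (x + 2)^4

Step 2 — compute geometric multiplicities via the rank-nullity identity g(λ) = n − rank(A − λI):
  rank(A − (-2)·I) = 2, so dim ker(A − (-2)·I) = n − 2 = 2

Summary:
  λ = -2: algebraic multiplicity = 4, geometric multiplicity = 2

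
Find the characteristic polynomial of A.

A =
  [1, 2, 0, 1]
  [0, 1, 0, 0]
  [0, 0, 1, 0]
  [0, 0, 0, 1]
x^4 - 4*x^3 + 6*x^2 - 4*x + 1

Expanding det(x·I − A) (e.g. by cofactor expansion or by noting that A is similar to its Jordan form J, which has the same characteristic polynomial as A) gives
  χ_A(x) = x^4 - 4*x^3 + 6*x^2 - 4*x + 1
which factors as (x - 1)^4. The eigenvalues (with algebraic multiplicities) are λ = 1 with multiplicity 4.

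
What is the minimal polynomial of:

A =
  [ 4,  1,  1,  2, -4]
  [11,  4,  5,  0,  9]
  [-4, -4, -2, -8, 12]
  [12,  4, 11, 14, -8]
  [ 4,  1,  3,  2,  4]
x^5 - 24*x^4 + 228*x^3 - 1072*x^2 + 2496*x - 2304

The characteristic polynomial is χ_A(x) = (x - 6)^2*(x - 4)^3, so the eigenvalues are known. The minimal polynomial is
  m_A(x) = Π_λ (x − λ)^{k_λ}
where k_λ is the size of the *largest* Jordan block for λ (equivalently, the smallest k with (A − λI)^k v = 0 for every generalised eigenvector v of λ).

  λ = 4: largest Jordan block has size 3, contributing (x − 4)^3
  λ = 6: largest Jordan block has size 2, contributing (x − 6)^2

So m_A(x) = (x - 6)^2*(x - 4)^3 = x^5 - 24*x^4 + 228*x^3 - 1072*x^2 + 2496*x - 2304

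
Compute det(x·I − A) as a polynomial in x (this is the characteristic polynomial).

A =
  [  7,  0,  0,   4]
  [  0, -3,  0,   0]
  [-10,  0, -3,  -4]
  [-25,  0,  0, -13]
x^4 + 12*x^3 + 54*x^2 + 108*x + 81

Expanding det(x·I − A) (e.g. by cofactor expansion or by noting that A is similar to its Jordan form J, which has the same characteristic polynomial as A) gives
  χ_A(x) = x^4 + 12*x^3 + 54*x^2 + 108*x + 81
which factors as (x + 3)^4. The eigenvalues (with algebraic multiplicities) are λ = -3 with multiplicity 4.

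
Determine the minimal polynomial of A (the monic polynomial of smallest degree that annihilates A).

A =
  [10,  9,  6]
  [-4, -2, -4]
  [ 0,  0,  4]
x^2 - 8*x + 16

The characteristic polynomial is χ_A(x) = (x - 4)^3, so the eigenvalues are known. The minimal polynomial is
  m_A(x) = Π_λ (x − λ)^{k_λ}
where k_λ is the size of the *largest* Jordan block for λ (equivalently, the smallest k with (A − λI)^k v = 0 for every generalised eigenvector v of λ).

  λ = 4: largest Jordan block has size 2, contributing (x − 4)^2

So m_A(x) = (x - 4)^2 = x^2 - 8*x + 16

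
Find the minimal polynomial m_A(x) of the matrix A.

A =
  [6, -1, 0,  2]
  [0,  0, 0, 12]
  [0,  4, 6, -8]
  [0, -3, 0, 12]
x^2 - 12*x + 36

The characteristic polynomial is χ_A(x) = (x - 6)^4, so the eigenvalues are known. The minimal polynomial is
  m_A(x) = Π_λ (x − λ)^{k_λ}
where k_λ is the size of the *largest* Jordan block for λ (equivalently, the smallest k with (A − λI)^k v = 0 for every generalised eigenvector v of λ).

  λ = 6: largest Jordan block has size 2, contributing (x − 6)^2

So m_A(x) = (x - 6)^2 = x^2 - 12*x + 36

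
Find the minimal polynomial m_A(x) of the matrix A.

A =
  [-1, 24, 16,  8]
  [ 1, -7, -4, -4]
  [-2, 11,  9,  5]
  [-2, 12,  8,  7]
x^4 - 8*x^3 + 18*x^2 - 27

The characteristic polynomial is χ_A(x) = (x - 3)^3*(x + 1), so the eigenvalues are known. The minimal polynomial is
  m_A(x) = Π_λ (x − λ)^{k_λ}
where k_λ is the size of the *largest* Jordan block for λ (equivalently, the smallest k with (A − λI)^k v = 0 for every generalised eigenvector v of λ).

  λ = -1: largest Jordan block has size 1, contributing (x + 1)
  λ = 3: largest Jordan block has size 3, contributing (x − 3)^3

So m_A(x) = (x - 3)^3*(x + 1) = x^4 - 8*x^3 + 18*x^2 - 27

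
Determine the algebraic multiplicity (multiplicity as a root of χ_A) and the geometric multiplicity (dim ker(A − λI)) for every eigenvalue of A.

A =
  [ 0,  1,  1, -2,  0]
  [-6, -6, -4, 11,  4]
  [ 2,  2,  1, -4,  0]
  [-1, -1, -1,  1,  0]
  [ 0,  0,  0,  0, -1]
λ = -1: alg = 5, geom = 3

Step 1 — factor the characteristic polynomial to read off the algebraic multiplicities:
  χ_A(x) = (x + 1)^5

Step 2 — compute geometric multiplicities via the rank-nullity identity g(λ) = n − rank(A − λI):
  rank(A − (-1)·I) = 2, so dim ker(A − (-1)·I) = n − 2 = 3

Summary:
  λ = -1: algebraic multiplicity = 5, geometric multiplicity = 3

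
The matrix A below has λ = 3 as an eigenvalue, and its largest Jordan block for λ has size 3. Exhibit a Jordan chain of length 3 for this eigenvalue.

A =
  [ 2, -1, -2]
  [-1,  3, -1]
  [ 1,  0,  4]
A Jordan chain for λ = 3 of length 3:
v_1 = (1, 1, -1)ᵀ
v_2 = (-1, 0, 0)ᵀ
v_3 = (0, 1, 0)ᵀ

Let N = A − (3)·I. We want v_3 with N^3 v_3 = 0 but N^2 v_3 ≠ 0; then v_{j-1} := N · v_j for j = 3, …, 2.

Pick v_3 = (0, 1, 0)ᵀ.
Then v_2 = N · v_3 = (-1, 0, 0)ᵀ.
Then v_1 = N · v_2 = (1, 1, -1)ᵀ.

Sanity check: (A − (3)·I) v_1 = (0, 0, 0)ᵀ = 0. ✓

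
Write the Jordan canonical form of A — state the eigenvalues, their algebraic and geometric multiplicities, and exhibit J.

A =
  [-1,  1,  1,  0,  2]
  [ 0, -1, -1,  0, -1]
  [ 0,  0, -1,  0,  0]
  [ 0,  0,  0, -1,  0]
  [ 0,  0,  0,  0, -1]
J_3(-1) ⊕ J_1(-1) ⊕ J_1(-1)

The characteristic polynomial is
  det(x·I − A) = x^5 + 5*x^4 + 10*x^3 + 10*x^2 + 5*x + 1 = (x + 1)^5

Eigenvalues and multiplicities (the geometric multiplicity of λ is n − rank(A − λI), which equals the number of Jordan blocks for λ):
  λ = -1: algebraic multiplicity = 5, geometric multiplicity = 3

Determining the block sizes for each eigenvalue:
  λ = -1: with am = 5 and gm = 3, the partition is not yet determined (e.g. several partitions of 5 into 3 parts exist). Let N = A − (-1)·I. Computing rank(N^1) = 2, rank(N^2) = 1, rank(N^3) = 0; the number of blocks of size ≥ j is rank(N^{j−1}) − rank(N^j), giving [3, 1, 1]. So we have 1 block(s) of size 3, 2 block(s) of size 1 → block sizes [3, 1, 1]

Assembling the blocks gives a Jordan form
J =
  [-1,  1,  0,  0,  0]
  [ 0, -1,  1,  0,  0]
  [ 0,  0, -1,  0,  0]
  [ 0,  0,  0, -1,  0]
  [ 0,  0,  0,  0, -1]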